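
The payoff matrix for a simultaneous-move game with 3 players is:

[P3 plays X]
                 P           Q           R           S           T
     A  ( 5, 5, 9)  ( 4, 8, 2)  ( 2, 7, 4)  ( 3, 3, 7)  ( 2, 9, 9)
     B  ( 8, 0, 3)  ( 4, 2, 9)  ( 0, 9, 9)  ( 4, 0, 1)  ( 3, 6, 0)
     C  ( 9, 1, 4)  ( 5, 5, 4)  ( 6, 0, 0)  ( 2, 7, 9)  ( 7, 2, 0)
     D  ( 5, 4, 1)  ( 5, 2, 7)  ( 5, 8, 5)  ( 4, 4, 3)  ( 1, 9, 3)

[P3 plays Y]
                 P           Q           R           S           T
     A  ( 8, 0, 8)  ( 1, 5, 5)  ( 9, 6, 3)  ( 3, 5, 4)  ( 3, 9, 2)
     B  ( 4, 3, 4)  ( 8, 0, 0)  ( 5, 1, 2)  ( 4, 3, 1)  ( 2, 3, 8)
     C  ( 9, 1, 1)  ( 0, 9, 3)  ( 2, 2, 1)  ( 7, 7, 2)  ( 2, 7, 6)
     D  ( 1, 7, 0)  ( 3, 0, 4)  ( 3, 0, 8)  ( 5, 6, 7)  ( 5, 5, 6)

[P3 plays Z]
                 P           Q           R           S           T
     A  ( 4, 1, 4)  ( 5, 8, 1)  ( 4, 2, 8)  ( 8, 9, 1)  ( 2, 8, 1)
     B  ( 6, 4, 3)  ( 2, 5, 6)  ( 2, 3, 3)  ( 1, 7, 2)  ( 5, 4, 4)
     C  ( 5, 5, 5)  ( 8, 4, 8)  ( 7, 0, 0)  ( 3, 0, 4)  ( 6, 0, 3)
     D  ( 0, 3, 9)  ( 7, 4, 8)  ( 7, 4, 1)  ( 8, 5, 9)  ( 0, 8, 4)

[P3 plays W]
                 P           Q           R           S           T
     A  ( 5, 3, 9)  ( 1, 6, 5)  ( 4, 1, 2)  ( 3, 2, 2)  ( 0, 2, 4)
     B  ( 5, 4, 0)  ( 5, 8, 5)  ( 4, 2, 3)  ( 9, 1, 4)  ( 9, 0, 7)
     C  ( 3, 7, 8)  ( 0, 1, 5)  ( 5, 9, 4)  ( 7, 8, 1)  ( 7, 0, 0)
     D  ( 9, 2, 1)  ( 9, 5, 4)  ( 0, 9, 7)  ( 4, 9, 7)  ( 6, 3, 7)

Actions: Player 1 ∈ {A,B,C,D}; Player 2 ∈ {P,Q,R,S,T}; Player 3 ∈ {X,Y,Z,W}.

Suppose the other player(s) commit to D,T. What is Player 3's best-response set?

BR_3 = {W}

u_3(X vs D,T) = 3
u_3(Y vs D,T) = 6
u_3(Z vs D,T) = 4
u_3(W vs D,T) = 7
max payoff 7 at {W}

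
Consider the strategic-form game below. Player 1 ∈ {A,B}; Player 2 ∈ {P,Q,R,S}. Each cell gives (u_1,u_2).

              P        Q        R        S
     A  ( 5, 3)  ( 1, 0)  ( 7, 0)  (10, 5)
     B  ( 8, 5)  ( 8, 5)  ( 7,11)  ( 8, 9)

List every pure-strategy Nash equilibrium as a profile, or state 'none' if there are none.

(A,P): not NE [P1→B gives 8>5; P2→S gives 5>3]
(A,Q): not NE [P1→B gives 8>1; P2→S gives 5>0]
(A,R): not NE [P2→S gives 5>0]
(A,S): NE
(B,P): not NE [P2→R gives 11>5]
(B,Q): not NE [P2→R gives 11>5]
(B,R): NE
(B,S): not NE [P1→A gives 10>8; P2→R gives 11>9]

NE set: (A,S), (B,R)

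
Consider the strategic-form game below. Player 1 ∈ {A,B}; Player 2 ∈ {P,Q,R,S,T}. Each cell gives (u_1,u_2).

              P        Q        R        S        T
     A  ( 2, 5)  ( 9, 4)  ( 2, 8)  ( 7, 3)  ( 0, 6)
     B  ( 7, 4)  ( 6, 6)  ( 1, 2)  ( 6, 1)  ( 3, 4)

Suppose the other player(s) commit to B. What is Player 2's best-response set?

P2 best: {Q}

u_2(P vs B) = 4
u_2(Q vs B) = 6
u_2(R vs B) = 2
u_2(S vs B) = 1
u_2(T vs B) = 4
max payoff 6 at {Q}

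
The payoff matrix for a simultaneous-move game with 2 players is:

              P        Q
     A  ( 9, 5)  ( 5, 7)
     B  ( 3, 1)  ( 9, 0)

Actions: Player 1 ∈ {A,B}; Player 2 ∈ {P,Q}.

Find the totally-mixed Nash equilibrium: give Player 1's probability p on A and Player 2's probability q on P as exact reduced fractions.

p=1/3, q=2/5

P1 indiff ⇒ q·9+(1-q)·5 = q·3+(1-q)·9 ⇒ q(6) = (1-q)(4) ⇒ q = 2/5
P2 indiff ⇒ p·5+(1-p)·1 = p·7+(1-p)·0 ⇒ p(-2) = (1-p)(-1) ⇒ p = 1/3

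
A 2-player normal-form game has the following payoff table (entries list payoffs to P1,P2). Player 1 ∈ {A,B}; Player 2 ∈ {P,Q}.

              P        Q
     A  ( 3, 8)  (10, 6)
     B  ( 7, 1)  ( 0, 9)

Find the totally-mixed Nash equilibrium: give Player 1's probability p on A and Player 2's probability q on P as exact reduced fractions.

P1 indiff ⇒ q·3+(1-q)·10 = q·7+(1-q)·0 ⇒ q(-4) = (1-q)(-10) ⇒ q = 5/7
P2 indiff ⇒ p·8+(1-p)·1 = p·6+(1-p)·9 ⇒ p(2) = (1-p)(8) ⇒ p = 4/5

p=4/5, q=5/7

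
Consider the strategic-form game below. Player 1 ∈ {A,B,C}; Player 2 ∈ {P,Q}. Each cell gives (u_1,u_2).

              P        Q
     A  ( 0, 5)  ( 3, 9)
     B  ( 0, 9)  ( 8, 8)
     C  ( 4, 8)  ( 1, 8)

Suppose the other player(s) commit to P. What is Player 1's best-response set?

P1 best: {C}

u_1(A vs P) = 0
u_1(B vs P) = 0
u_1(C vs P) = 4
max payoff 4 at {C}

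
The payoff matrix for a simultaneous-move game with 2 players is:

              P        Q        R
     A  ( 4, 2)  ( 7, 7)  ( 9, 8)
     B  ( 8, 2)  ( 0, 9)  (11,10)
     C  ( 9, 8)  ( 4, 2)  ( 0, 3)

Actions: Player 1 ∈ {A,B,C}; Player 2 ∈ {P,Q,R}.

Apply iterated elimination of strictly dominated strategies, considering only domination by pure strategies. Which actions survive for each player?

Survivors P1:{B,C} P2:{P,R}

P2 drop Q (R beats it: A:8>7 B:10>9 C:3>2)
P1 drop A (B beats it: P:8>4 R:11>9)
P1→{B,C} P2→{P,R}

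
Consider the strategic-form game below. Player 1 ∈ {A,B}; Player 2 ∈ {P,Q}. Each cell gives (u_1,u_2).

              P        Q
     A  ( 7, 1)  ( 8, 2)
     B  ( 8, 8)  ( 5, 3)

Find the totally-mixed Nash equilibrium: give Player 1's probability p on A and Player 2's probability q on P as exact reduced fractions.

(p,q) = (5/6, 3/4)

P1 indiff ⇒ q·7+(1-q)·8 = q·8+(1-q)·5 ⇒ q(-1) = (1-q)(-3) ⇒ q = 3/4
P2 indiff ⇒ p·1+(1-p)·8 = p·2+(1-p)·3 ⇒ p(-1) = (1-p)(-5) ⇒ p = 5/6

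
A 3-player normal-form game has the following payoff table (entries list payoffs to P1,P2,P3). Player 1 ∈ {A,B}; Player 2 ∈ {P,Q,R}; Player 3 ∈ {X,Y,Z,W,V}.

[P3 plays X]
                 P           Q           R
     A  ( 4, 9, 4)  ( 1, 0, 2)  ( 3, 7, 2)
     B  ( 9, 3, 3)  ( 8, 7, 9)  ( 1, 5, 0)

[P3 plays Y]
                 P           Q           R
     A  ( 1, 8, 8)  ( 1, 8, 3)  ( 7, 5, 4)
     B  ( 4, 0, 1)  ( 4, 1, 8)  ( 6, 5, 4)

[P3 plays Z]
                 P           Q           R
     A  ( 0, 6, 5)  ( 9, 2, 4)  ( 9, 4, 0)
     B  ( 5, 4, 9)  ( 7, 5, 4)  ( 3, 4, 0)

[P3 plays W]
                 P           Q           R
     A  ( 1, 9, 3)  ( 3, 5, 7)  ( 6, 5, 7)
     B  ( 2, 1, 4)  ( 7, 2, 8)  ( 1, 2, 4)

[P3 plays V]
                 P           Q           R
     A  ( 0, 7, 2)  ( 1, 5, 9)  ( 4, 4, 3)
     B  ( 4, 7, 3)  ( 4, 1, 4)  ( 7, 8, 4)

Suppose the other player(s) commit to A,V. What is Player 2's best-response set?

P2 best: {P}

u_2(P vs A,V) = 7
u_2(Q vs A,V) = 5
u_2(R vs A,V) = 4
max payoff 7 at {P}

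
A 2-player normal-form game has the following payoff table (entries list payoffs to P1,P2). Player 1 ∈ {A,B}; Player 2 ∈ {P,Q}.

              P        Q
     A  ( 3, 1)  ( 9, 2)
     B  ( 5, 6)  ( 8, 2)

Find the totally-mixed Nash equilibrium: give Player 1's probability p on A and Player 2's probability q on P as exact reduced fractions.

p=4/5, q=1/3

P1 indiff ⇒ q·3+(1-q)·9 = q·5+(1-q)·8 ⇒ q(-2) = (1-q)(-1) ⇒ q = 1/3
P2 indiff ⇒ p·1+(1-p)·6 = p·2+(1-p)·2 ⇒ p(-1) = (1-p)(-4) ⇒ p = 4/5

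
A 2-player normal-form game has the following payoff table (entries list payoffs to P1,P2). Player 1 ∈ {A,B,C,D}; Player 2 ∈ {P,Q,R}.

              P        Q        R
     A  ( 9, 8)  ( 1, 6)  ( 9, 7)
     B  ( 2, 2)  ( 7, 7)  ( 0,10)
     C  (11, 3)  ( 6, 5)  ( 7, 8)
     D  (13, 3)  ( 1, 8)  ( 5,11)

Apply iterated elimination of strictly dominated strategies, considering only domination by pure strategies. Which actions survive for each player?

Remaining: P1:{A,C,D} P2:{P,R}

P2 drop Q (R beats it: A:7>6 B:10>7 C:8>5 D:11>8)
P1 drop B (A beats it: P:9>2 R:9>0)
P1→{A,C,D} P2→{P,R}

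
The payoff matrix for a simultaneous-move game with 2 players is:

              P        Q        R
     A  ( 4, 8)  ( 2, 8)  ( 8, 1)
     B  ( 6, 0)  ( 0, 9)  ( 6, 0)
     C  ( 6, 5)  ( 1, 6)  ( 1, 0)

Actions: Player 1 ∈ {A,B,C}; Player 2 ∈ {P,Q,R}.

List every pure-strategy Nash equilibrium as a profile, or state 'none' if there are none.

NE set: (A,Q)

(A,P): not NE [P1→C gives 6>4]
(A,Q): NE
(A,R): not NE [P2→Q gives 8>1]
(B,P): not NE [P2→Q gives 9>0]
(B,Q): not NE [P1→A gives 2>0]
(B,R): not NE [P1→A gives 8>6; P2→Q gives 9>0]
(C,P): not NE [P2→Q gives 6>5]
(C,Q): not NE [P1→A gives 2>1]
(C,R): not NE [P1→A gives 8>1; P2→Q gives 6>0]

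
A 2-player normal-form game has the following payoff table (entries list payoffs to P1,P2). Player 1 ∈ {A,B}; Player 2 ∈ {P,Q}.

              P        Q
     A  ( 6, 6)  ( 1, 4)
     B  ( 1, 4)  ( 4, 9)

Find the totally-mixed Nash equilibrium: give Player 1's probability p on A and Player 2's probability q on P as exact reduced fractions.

p=5/7, q=3/8

P1 indiff ⇒ q·6+(1-q)·1 = q·1+(1-q)·4 ⇒ q(5) = (1-q)(3) ⇒ q = 3/8
P2 indiff ⇒ p·6+(1-p)·4 = p·4+(1-p)·9 ⇒ p(2) = (1-p)(5) ⇒ p = 5/7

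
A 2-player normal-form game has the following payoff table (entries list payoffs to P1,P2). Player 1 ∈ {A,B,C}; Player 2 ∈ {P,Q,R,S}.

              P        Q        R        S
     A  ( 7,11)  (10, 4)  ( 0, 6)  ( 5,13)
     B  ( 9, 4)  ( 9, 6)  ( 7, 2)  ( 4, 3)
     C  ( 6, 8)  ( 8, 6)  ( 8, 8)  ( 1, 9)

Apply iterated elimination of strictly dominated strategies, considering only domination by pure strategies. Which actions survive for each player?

P2 drop R (S beats it: A:13>6 B:3>2 C:9>8)
P1 drop C (A beats it: P:7>6 Q:10>8 S:5>1)
P1→{A,B} P2→{P,Q,S}

IESDS → P1:{A,B} P2:{P,Q,S}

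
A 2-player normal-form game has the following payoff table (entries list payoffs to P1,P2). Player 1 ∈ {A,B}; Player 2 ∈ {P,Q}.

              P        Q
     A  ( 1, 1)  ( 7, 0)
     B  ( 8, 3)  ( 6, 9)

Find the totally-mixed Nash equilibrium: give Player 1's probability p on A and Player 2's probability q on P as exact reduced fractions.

(p,q) = (6/7, 1/8)

P1 indiff ⇒ q·1+(1-q)·7 = q·8+(1-q)·6 ⇒ q(-7) = (1-q)(-1) ⇒ q = 1/8
P2 indiff ⇒ p·1+(1-p)·3 = p·0+(1-p)·9 ⇒ p(1) = (1-p)(6) ⇒ p = 6/7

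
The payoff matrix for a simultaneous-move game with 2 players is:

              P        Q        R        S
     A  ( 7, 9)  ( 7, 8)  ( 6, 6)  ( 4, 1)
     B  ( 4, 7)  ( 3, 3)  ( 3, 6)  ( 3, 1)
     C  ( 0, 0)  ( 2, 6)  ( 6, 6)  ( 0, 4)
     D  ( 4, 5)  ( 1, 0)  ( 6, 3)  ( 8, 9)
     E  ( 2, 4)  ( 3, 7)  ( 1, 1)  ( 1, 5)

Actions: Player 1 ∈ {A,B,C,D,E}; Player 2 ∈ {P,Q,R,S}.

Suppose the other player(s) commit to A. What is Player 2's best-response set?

u_2(P vs A) = 9
u_2(Q vs A) = 8
u_2(R vs A) = 6
u_2(S vs A) = 1
max payoff 9 at {P}

argmax u_2 = {P}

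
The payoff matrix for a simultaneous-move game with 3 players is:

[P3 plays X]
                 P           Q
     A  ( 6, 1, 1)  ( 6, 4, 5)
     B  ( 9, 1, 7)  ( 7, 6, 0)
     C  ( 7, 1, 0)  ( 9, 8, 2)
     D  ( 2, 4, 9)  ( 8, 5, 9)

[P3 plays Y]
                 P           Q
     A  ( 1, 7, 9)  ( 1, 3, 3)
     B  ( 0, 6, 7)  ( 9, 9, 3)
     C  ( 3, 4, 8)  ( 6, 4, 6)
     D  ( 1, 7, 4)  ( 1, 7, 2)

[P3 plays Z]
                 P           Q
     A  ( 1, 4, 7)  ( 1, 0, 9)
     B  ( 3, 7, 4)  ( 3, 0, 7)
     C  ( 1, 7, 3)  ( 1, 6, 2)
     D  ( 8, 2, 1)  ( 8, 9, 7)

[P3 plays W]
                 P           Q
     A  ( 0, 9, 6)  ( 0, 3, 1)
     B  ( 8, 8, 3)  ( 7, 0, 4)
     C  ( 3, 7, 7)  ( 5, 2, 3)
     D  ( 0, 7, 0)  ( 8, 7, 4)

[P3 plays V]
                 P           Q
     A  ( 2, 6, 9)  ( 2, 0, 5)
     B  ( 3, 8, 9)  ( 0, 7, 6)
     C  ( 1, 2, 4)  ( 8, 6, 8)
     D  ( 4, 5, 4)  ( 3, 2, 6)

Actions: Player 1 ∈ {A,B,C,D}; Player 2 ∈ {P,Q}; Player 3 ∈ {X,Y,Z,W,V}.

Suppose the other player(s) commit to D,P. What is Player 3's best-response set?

P3 best: {X}

u_3(X vs D,P) = 9
u_3(Y vs D,P) = 4
u_3(Z vs D,P) = 1
u_3(W vs D,P) = 0
u_3(V vs D,P) = 4
max payoff 9 at {X}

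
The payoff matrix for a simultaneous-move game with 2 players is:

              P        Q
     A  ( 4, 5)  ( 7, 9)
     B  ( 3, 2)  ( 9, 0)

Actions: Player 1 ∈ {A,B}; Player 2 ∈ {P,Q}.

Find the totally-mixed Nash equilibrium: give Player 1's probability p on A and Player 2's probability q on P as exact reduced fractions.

P1 indiff ⇒ q·4+(1-q)·7 = q·3+(1-q)·9 ⇒ q(1) = (1-q)(2) ⇒ q = 2/3
P2 indiff ⇒ p·5+(1-p)·2 = p·9+(1-p)·0 ⇒ p(-4) = (1-p)(-2) ⇒ p = 1/3

p=1/3, q=2/3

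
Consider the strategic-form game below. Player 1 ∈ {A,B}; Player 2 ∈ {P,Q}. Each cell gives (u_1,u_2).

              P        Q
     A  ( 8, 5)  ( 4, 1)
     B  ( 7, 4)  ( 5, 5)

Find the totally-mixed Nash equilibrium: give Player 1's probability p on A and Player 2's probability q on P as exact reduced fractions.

P1 indiff ⇒ q·8+(1-q)·4 = q·7+(1-q)·5 ⇒ q(1) = (1-q)(1) ⇒ q = 1/2
P2 indiff ⇒ p·5+(1-p)·4 = p·1+(1-p)·5 ⇒ p(4) = (1-p)(1) ⇒ p = 1/5

p=1/5, q=1/2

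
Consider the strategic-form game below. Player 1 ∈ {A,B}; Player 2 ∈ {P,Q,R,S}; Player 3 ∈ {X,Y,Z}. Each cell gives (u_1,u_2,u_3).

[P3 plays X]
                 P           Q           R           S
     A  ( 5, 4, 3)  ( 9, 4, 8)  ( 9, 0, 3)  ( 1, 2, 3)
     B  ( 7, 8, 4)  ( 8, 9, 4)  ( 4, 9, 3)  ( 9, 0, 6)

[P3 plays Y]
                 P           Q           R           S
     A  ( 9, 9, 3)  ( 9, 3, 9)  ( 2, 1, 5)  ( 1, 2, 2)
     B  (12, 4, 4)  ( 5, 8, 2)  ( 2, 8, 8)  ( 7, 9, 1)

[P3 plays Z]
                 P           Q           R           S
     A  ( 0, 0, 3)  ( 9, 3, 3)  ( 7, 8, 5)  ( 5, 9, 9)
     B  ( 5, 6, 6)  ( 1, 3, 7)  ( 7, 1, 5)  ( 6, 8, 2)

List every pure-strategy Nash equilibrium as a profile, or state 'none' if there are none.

(A,P,X): not NE [P1→B gives 7>5]
(A,P,Y): not NE [P1→B gives 12>9]
(A,P,Z): not NE [P1→B gives 5>0; P2→S gives 9>0]
(A,Q,X): not NE [P3→Y gives 9>8]
(A,Q,Y): not NE [P2→P gives 9>3]
(A,Q,Z): not NE [P2→S gives 9>3; P3→Y gives 9>3]
(A,R,X): not NE [P2→Q gives 4>0; P3→Z gives 5>3]
(A,R,Y): not NE [P2→P gives 9>1]
(A,R,Z): not NE [P2→S gives 9>8]
(A,S,X): not NE [P1→B gives 9>1; P2→Q gives 4>2; P3→Z gives 9>3]
(A,S,Y): not NE [P1→B gives 7>1; P2→P gives 9>2; P3→Z gives 9>2]
(A,S,Z): not NE [P1→B gives 6>5]
(B,P,X): not NE [P2→R gives 9>8; P3→Z gives 6>4]
(B,P,Y): not NE [P2→S gives 9>4; P3→Z gives 6>4]
(B,P,Z): not NE [P2→S gives 8>6]
(B,Q,X): not NE [P1→A gives 9>8; P3→Z gives 7>4]
(B,Q,Y): not NE [P1→A gives 9>5; P2→S gives 9>8; P3→Z gives 7>2]
(B,Q,Z): not NE [P1→A gives 9>1; P2→S gives 8>3]
(B,R,X): not NE [P1→A gives 9>4; P3→Y gives 8>3]
(B,R,Y): not NE [P2→S gives 9>8]
(B,R,Z): not NE [P2→S gives 8>1; P3→Y gives 8>5]
(B,S,X): not NE [P2→R gives 9>0]
(B,S,Y): not NE [P3→X gives 6>1]
(B,S,Z): not NE [P3→X gives 6>2]

Equilibria: none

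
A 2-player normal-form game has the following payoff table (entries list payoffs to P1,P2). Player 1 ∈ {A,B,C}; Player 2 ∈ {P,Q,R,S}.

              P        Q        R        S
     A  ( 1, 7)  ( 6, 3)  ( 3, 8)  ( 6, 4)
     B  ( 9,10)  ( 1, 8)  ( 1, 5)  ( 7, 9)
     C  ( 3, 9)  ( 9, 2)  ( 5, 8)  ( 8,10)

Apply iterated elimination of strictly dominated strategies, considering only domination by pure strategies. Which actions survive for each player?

IESDS → P1:{B,C} P2:{P,S}

P1 drop A (C beats it: P:3>1 Q:9>6 R:5>3 S:8>6)
P2 drop Q (P beats it: B:10>8 C:9>2)
P2 drop R (P beats it: B:10>5 C:9>8)
P1→{B,C} P2→{P,S}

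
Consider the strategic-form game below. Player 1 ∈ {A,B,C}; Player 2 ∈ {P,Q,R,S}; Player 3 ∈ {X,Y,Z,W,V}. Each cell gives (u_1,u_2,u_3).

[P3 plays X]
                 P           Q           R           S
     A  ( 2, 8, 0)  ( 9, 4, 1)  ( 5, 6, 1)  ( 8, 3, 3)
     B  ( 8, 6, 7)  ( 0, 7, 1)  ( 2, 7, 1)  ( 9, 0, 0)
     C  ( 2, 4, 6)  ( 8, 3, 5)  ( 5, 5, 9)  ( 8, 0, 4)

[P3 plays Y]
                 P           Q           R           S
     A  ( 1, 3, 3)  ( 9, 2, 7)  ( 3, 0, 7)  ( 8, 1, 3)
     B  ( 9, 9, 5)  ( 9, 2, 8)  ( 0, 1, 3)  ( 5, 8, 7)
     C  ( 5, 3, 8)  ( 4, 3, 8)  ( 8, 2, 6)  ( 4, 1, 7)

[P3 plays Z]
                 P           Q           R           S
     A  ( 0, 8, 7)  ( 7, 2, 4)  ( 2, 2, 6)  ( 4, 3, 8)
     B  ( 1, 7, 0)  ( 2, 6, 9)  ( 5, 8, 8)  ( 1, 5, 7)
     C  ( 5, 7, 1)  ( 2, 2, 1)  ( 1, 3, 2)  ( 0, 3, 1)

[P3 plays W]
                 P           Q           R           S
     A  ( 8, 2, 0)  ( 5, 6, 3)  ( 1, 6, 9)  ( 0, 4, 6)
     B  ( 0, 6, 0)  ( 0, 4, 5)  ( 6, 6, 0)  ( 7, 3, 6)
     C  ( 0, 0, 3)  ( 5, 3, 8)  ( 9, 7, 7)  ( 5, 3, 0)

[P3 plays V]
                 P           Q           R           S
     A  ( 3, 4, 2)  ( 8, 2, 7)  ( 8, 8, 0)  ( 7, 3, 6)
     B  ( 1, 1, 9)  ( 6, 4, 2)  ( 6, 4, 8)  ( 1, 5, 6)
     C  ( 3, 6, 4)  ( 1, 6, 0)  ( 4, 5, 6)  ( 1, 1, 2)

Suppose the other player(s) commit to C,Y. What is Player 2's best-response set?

P2 best: {P,Q}

u_2(P vs C,Y) = 3
u_2(Q vs C,Y) = 3
u_2(R vs C,Y) = 2
u_2(S vs C,Y) = 1
max payoff 3 at {P,Q}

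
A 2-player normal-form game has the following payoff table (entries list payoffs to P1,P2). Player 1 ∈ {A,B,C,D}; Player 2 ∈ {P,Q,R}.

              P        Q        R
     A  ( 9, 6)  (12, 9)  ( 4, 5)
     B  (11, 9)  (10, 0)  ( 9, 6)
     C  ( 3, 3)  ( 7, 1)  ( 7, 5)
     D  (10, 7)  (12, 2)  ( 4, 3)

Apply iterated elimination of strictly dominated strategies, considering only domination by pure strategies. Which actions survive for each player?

P1 drop C (B beats it: P:11>3 Q:10>7 R:9>7)
P2 drop R (P beats it: A:6>5 B:9>6 D:7>3)
P1→{A,B,D} P2→{P,Q}

IESDS → P1:{A,B,D} P2:{P,Q}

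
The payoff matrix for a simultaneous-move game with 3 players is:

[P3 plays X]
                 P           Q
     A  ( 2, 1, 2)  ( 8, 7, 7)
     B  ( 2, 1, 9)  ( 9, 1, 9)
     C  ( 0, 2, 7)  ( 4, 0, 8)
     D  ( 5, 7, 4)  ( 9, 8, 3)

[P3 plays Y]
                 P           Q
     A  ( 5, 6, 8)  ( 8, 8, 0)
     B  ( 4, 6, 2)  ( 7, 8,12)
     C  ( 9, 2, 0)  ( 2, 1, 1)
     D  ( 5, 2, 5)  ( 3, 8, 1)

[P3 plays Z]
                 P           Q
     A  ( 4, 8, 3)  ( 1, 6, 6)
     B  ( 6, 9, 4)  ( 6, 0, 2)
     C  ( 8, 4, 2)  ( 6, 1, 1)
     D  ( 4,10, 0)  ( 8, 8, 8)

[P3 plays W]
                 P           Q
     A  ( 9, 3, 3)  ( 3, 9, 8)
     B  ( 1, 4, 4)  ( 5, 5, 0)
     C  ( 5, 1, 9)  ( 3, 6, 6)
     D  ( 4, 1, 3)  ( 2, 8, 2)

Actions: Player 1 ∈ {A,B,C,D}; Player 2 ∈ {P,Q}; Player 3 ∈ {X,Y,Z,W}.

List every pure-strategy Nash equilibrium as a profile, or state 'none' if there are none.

Equilibria: none

(A,P,X): not NE [P1→D gives 5>2; P2→Q gives 7>1; P3→Y gives 8>2]
(A,P,Y): not NE [P1→C gives 9>5; P2→Q gives 8>6]
(A,P,Z): not NE [P1→C gives 8>4; P3→Y gives 8>3]
(A,P,W): not NE [P2→Q gives 9>3; P3→Y gives 8>3]
(A,Q,X): not NE [P1→D gives 9>8; P3→W gives 8>7]
(A,Q,Y): not NE [P3→W gives 8>0]
(A,Q,Z): not NE [P1→D gives 8>1; P2→P gives 8>6; P3→W gives 8>6]
(A,Q,W): not NE [P1→B gives 5>3]
(B,P,X): not NE [P1→D gives 5>2]
(B,P,Y): not NE [P1→C gives 9>4; P2→Q gives 8>6; P3→X gives 9>2]
(B,P,Z): not NE [P1→C gives 8>6; P3→X gives 9>4]
(B,P,W): not NE [P1→A gives 9>1; P2→Q gives 5>4; P3→X gives 9>4]
(B,Q,X): not NE [P3→Y gives 12>9]
(B,Q,Y): not NE [P1→A gives 8>7]
(B,Q,Z): not NE [P1→D gives 8>6; P2→P gives 9>0; P3→Y gives 12>2]
(B,Q,W): not NE [P3→Y gives 12>0]
(C,P,X): not NE [P1→D gives 5>0; P3→W gives 9>7]
(C,P,Y): not NE [P3→W gives 9>0]
(C,P,Z): not NE [P3→W gives 9>2]
(C,P,W): not NE [P1→A gives 9>5; P2→Q gives 6>1]
(C,Q,X): not NE [P1→D gives 9>4; P2→P gives 2>0]
(C,Q,Y): not NE [P1→A gives 8>2; P2→P gives 2>1; P3→X gives 8>1]
(C,Q,Z): not NE [P1→D gives 8>6; P2→P gives 4>1; P3→X gives 8>1]
(C,Q,W): not NE [P1→B gives 5>3; P3→X gives 8>6]
(D,P,X): not NE [P2→Q gives 8>7; P3→Y gives 5>4]
(D,P,Y): not NE [P1→C gives 9>5; P2→Q gives 8>2]
(D,P,Z): not NE [P1→C gives 8>4; P3→Y gives 5>0]
(D,P,W): not NE [P1→A gives 9>4; P2→Q gives 8>1; P3→Y gives 5>3]
(D,Q,X): not NE [P3→Z gives 8>3]
(D,Q,Y): not NE [P1→A gives 8>3; P3→Z gives 8>1]
(D,Q,Z): not NE [P2→P gives 10>8]
(D,Q,W): not NE [P1→B gives 5>2; P3→Z gives 8>2]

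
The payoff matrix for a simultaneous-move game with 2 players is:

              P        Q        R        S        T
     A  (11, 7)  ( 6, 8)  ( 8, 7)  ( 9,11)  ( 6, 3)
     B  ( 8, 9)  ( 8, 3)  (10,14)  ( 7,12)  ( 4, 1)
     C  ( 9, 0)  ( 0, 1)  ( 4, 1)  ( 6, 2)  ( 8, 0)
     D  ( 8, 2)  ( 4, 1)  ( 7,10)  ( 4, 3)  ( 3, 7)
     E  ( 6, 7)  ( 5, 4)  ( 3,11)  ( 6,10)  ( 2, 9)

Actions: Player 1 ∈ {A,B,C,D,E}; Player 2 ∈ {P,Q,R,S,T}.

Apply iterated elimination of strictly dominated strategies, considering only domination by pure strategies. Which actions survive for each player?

Remaining: P1:{A,B} P2:{R,S}

P1 drop D (A beats it: P:11>8 Q:6>4 R:8>7 S:9>4 T:6>3)
P1 drop E (A beats it: P:11>6 Q:6>5 R:8>3 S:9>6 T:6>2)
P2 drop P (S beats it: A:11>7 B:12>9 C:2>0)
P2 drop Q (S beats it: A:11>8 B:12>3 C:2>1)
P2 drop T (R beats it: A:7>3 B:14>1 C:1>0)
P1 drop C (A beats it: R:8>4 S:9>6)
P1→{A,B} P2→{R,S}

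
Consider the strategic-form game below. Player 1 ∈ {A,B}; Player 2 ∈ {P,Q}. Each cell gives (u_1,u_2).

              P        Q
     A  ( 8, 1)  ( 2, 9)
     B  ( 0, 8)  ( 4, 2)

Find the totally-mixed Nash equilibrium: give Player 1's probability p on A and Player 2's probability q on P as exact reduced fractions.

p=3/7, q=1/5

P1 indiff ⇒ q·8+(1-q)·2 = q·0+(1-q)·4 ⇒ q(8) = (1-q)(2) ⇒ q = 1/5
P2 indiff ⇒ p·1+(1-p)·8 = p·9+(1-p)·2 ⇒ p(-8) = (1-p)(-6) ⇒ p = 3/7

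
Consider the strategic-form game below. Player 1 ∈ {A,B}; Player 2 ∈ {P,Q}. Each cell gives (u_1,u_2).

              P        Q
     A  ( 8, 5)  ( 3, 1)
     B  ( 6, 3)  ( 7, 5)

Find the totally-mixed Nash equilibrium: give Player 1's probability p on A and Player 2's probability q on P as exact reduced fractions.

p=1/3, q=2/3

P1 indiff ⇒ q·8+(1-q)·3 = q·6+(1-q)·7 ⇒ q(2) = (1-q)(4) ⇒ q = 2/3
P2 indiff ⇒ p·5+(1-p)·3 = p·1+(1-p)·5 ⇒ p(4) = (1-p)(2) ⇒ p = 1/3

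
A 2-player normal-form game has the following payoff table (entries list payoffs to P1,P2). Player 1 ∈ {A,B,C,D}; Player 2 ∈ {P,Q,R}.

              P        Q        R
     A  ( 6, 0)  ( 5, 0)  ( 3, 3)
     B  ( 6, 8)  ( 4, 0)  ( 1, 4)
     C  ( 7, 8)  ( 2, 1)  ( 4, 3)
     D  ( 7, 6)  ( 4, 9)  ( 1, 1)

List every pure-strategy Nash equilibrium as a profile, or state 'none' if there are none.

(A,P): not NE [P1→D gives 7>6; P2→R gives 3>0]
(A,Q): not NE [P2→R gives 3>0]
(A,R): not NE [P1→C gives 4>3]
(B,P): not NE [P1→D gives 7>6]
(B,Q): not NE [P1→A gives 5>4; P2→P gives 8>0]
(B,R): not NE [P1→C gives 4>1; P2→P gives 8>4]
(C,P): NE
(C,Q): not NE [P1→A gives 5>2; P2→P gives 8>1]
(C,R): not NE [P2→P gives 8>3]
(D,P): not NE [P2→Q gives 9>6]
(D,Q): not NE [P1→A gives 5>4]
(D,R): not NE [P1→C gives 4>1; P2→Q gives 9>1]

PSNE = {(C,P)}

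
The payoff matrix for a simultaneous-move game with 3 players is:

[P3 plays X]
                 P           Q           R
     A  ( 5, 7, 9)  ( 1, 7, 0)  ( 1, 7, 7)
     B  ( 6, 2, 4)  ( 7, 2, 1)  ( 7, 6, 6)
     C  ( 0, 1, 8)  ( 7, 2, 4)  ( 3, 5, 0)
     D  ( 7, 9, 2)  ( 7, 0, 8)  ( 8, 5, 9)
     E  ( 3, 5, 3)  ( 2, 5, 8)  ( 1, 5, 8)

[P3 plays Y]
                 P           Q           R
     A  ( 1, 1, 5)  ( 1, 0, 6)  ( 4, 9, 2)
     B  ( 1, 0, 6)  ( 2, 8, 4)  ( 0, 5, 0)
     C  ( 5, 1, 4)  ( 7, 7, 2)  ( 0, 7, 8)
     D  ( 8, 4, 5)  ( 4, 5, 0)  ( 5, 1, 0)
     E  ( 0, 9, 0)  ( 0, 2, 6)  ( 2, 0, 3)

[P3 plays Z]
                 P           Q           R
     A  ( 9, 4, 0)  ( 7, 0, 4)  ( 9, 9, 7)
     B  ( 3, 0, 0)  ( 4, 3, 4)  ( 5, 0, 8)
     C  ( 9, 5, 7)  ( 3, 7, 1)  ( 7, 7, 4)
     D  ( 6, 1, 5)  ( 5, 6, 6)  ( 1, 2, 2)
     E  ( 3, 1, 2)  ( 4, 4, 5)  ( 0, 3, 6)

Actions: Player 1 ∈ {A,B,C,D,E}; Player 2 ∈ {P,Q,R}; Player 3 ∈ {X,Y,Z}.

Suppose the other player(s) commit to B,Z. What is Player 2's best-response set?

u_2(P vs B,Z) = 0
u_2(Q vs B,Z) = 3
u_2(R vs B,Z) = 0
max payoff 3 at {Q}

BR_2 = {Q}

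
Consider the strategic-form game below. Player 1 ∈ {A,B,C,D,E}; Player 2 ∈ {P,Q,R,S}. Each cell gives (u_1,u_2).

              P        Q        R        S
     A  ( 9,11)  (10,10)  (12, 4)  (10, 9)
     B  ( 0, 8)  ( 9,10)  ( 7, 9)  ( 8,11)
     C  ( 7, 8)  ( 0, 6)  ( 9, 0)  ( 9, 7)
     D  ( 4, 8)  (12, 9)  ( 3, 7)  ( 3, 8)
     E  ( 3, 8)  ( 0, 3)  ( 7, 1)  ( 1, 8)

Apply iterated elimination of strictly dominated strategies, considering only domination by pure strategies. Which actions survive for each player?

IESDS → P1:{A,D} P2:{P,Q}

P1 drop B (A beats it: P:9>0 Q:10>9 R:12>7 S:10>8)
P1 drop C (A beats it: P:9>7 Q:10>0 R:12>9 S:10>9)
P1 drop E (A beats it: P:9>3 Q:10>0 R:12>7 S:10>1)
P2 drop R (P beats it: A:11>4 D:8>7)
P2 drop S (Q beats it: A:10>9 D:9>8)
P1→{A,D} P2→{P,Q}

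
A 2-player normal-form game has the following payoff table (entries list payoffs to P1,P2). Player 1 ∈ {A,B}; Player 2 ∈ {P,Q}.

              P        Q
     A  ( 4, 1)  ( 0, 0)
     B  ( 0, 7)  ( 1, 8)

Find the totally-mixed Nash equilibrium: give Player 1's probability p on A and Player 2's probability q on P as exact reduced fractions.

(p,q) = (1/2, 1/5)

P1 indiff ⇒ q·4+(1-q)·0 = q·0+(1-q)·1 ⇒ q(4) = (1-q)(1) ⇒ q = 1/5
P2 indiff ⇒ p·1+(1-p)·7 = p·0+(1-p)·8 ⇒ p(1) = (1-p)(1) ⇒ p = 1/2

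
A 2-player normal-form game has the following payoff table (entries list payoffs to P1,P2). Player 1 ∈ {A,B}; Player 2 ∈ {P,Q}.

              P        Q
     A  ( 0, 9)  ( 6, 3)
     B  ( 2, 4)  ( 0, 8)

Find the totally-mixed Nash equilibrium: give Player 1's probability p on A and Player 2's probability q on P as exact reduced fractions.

P1 indiff ⇒ q·0+(1-q)·6 = q·2+(1-q)·0 ⇒ q(-2) = (1-q)(-6) ⇒ q = 3/4
P2 indiff ⇒ p·9+(1-p)·4 = p·3+(1-p)·8 ⇒ p(6) = (1-p)(4) ⇒ p = 2/5

P1 mixes 2/5 on A; P2 mixes 3/4 on P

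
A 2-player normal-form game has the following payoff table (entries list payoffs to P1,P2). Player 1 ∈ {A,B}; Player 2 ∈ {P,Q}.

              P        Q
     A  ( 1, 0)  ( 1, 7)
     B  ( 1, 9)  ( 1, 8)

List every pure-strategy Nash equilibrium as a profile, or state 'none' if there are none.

Nash profiles: (A,Q), (B,P)

(A,P): not NE [P2→Q gives 7>0]
(A,Q): NE
(B,P): NE
(B,Q): not NE [P2→P gives 9>8]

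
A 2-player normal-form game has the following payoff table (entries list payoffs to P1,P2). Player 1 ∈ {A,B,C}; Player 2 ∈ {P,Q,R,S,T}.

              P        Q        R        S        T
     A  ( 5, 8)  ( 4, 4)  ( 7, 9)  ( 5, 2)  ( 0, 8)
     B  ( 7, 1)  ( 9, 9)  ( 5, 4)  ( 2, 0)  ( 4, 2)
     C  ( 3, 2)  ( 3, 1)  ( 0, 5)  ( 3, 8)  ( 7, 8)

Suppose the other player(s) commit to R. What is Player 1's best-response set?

u_1(A vs R) = 7
u_1(B vs R) = 5
u_1(C vs R) = 0
max payoff 7 at {A}

BR_1 = {A}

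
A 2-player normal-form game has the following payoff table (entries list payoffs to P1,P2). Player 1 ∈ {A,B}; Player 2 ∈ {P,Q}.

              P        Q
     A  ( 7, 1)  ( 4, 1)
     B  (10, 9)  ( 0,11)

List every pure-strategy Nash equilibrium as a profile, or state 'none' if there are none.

(A,P): not NE [P1→B gives 10>7]
(A,Q): NE
(B,P): not NE [P2→Q gives 11>9]
(B,Q): not NE [P1→A gives 4>0]

Nash profiles: (A,Q)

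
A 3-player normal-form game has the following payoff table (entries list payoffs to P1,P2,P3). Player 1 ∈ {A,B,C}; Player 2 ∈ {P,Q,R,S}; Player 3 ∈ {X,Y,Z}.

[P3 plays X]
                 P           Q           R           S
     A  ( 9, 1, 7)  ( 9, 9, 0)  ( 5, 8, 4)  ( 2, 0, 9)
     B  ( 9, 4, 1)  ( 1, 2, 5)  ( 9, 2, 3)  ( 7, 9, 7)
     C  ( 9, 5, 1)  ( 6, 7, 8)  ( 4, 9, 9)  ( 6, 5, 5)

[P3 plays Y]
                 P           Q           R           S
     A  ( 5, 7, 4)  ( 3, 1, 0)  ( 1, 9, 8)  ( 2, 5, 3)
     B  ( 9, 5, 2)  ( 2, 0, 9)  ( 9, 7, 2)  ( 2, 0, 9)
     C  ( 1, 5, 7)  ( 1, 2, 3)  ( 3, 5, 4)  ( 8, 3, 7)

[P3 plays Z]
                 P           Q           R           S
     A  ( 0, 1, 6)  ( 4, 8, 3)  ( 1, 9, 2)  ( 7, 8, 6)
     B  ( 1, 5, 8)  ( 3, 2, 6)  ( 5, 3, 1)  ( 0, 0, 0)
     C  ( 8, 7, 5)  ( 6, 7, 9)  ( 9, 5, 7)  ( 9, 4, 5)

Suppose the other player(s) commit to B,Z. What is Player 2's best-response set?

u_2(P vs B,Z) = 5
u_2(Q vs B,Z) = 2
u_2(R vs B,Z) = 3
u_2(S vs B,Z) = 0
max payoff 5 at {P}

P2 best: {P}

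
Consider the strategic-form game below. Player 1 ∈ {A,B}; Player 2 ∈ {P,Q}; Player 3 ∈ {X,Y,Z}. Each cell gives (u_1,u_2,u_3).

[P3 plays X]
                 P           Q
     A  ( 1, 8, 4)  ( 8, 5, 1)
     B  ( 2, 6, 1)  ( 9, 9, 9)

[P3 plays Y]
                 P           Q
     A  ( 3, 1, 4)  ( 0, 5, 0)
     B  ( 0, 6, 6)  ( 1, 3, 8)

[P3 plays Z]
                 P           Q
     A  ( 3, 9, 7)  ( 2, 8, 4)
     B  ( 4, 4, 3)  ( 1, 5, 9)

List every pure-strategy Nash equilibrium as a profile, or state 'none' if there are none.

(A,P,X): not NE [P1→B gives 2>1; P3→Z gives 7>4]
(A,P,Y): not NE [P2→Q gives 5>1; P3→Z gives 7>4]
(A,P,Z): not NE [P1→B gives 4>3]
(A,Q,X): not NE [P1→B gives 9>8; P2→P gives 8>5; P3→Z gives 4>1]
(A,Q,Y): not NE [P1→B gives 1>0; P3→Z gives 4>0]
(A,Q,Z): not NE [P2→P gives 9>8]
(B,P,X): not NE [P2→Q gives 9>6; P3→Y gives 6>1]
(B,P,Y): not NE [P1→A gives 3>0]
(B,P,Z): not NE [P2→Q gives 5>4; P3→Y gives 6>3]
(B,Q,X): NE
(B,Q,Y): not NE [P2→P gives 6>3; P3→Z gives 9>8]
(B,Q,Z): not NE [P1→A gives 2>1]

Nash profiles: (B,Q,X)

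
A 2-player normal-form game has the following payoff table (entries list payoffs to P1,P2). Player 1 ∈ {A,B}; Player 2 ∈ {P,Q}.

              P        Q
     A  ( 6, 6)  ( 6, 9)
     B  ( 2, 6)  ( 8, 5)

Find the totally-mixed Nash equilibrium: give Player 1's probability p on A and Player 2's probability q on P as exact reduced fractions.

p=1/4, q=1/3

P1 indiff ⇒ q·6+(1-q)·6 = q·2+(1-q)·8 ⇒ q(4) = (1-q)(2) ⇒ q = 1/3
P2 indiff ⇒ p·6+(1-p)·6 = p·9+(1-p)·5 ⇒ p(-3) = (1-p)(-1) ⇒ p = 1/4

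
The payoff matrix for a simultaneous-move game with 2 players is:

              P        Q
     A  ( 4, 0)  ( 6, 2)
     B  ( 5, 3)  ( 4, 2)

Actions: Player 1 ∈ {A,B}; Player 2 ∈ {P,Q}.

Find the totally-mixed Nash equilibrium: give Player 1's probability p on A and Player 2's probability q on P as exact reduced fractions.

p=1/3, q=2/3

P1 indiff ⇒ q·4+(1-q)·6 = q·5+(1-q)·4 ⇒ q(-1) = (1-q)(-2) ⇒ q = 2/3
P2 indiff ⇒ p·0+(1-p)·3 = p·2+(1-p)·2 ⇒ p(-2) = (1-p)(-1) ⇒ p = 1/3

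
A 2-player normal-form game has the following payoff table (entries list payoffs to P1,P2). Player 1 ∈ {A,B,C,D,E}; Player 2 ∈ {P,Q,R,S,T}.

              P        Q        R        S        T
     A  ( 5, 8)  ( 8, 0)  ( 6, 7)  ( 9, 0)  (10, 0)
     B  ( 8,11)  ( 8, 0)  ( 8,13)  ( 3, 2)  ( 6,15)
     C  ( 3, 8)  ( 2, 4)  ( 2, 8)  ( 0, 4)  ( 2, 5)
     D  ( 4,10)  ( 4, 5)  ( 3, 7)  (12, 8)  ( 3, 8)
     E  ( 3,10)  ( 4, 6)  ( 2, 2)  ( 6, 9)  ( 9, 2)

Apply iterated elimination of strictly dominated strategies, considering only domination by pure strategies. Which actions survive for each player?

Remaining: P1:{A,B} P2:{P,R,T}

P1 drop C (A beats it: P:5>3 Q:8>2 R:6>2 S:9>0 T:10>2)
P1 drop E (A beats it: P:5>3 Q:8>4 R:6>2 S:9>6 T:10>9)
P2 drop Q (P beats it: A:8>0 B:11>0 D:10>5)
P2 drop S (P beats it: A:8>0 B:11>2 D:10>8)
P1 drop D (A beats it: P:5>4 R:6>3 T:10>3)
P1→{A,B} P2→{P,R,T}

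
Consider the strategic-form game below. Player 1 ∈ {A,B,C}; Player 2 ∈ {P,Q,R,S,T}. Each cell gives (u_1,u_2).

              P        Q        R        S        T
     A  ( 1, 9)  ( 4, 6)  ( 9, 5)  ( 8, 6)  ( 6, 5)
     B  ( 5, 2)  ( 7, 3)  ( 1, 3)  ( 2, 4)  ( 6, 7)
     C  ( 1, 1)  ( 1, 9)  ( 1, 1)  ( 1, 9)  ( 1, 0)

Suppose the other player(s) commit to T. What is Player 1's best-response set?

BR_1 = {A,B}

u_1(A vs T) = 6
u_1(B vs T) = 6
u_1(C vs T) = 1
max payoff 6 at {A,B}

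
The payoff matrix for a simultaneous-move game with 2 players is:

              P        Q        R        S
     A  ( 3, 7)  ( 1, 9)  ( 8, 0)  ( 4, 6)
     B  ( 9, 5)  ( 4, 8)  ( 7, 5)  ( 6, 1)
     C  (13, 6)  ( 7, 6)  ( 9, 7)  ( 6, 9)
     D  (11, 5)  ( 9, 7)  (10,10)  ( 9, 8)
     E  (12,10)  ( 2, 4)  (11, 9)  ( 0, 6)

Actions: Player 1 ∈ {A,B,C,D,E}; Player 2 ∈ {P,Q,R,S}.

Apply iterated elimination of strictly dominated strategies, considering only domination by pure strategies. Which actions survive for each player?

P1 drop A (C beats it: P:13>3 Q:7>1 R:9>8 S:6>4)
P1 drop B (D beats it: P:11>9 Q:9>4 R:10>7 S:9>6)
P2 drop Q (R beats it: C:7>6 D:10>7 E:9>4)
P1→{C,D,E} P2→{P,R,S}

Survivors P1:{C,D,E} P2:{P,R,S}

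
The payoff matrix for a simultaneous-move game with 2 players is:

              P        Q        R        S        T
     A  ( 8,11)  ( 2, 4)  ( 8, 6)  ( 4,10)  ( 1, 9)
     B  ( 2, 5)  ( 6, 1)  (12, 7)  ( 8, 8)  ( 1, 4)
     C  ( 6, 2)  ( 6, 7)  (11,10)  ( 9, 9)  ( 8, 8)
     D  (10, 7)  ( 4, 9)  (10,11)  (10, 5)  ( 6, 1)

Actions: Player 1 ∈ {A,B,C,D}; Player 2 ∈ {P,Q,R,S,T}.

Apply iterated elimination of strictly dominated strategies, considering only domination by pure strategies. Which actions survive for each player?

P1 drop A (D beats it: P:10>8 Q:4>2 R:10>8 S:10>4 T:6>1)
P2 drop P (R beats it: B:7>5 C:10>2 D:11>7)
P2 drop Q (R beats it: B:7>1 C:10>7 D:11>9)
P2 drop T (R beats it: B:7>4 C:10>8 D:11>1)
P1→{B,C,D} P2→{R,S}

IESDS → P1:{B,C,D} P2:{R,S}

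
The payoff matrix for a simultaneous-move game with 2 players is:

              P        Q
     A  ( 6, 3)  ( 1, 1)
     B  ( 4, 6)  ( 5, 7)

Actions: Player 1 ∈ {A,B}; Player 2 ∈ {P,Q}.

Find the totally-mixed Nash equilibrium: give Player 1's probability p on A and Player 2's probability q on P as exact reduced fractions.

p=1/3, q=2/3

P1 indiff ⇒ q·6+(1-q)·1 = q·4+(1-q)·5 ⇒ q(2) = (1-q)(4) ⇒ q = 2/3
P2 indiff ⇒ p·3+(1-p)·6 = p·1+(1-p)·7 ⇒ p(2) = (1-p)(1) ⇒ p = 1/3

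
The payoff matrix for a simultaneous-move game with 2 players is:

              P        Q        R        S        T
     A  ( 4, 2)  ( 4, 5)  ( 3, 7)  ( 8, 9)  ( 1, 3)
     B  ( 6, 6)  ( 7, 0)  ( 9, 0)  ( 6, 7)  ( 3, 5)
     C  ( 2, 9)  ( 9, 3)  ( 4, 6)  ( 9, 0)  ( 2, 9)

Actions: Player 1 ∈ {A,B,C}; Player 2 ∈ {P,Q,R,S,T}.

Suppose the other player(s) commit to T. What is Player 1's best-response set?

argmax u_1 = {B}

u_1(A vs T) = 1
u_1(B vs T) = 3
u_1(C vs T) = 2
max payoff 3 at {B}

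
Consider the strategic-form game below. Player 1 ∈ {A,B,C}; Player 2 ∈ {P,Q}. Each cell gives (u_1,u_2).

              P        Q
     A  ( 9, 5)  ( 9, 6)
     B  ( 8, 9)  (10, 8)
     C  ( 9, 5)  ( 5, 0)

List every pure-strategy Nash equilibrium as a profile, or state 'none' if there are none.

(A,P): not NE [P2→Q gives 6>5]
(A,Q): not NE [P1→B gives 10>9]
(B,P): not NE [P1→C gives 9>8]
(B,Q): not NE [P2→P gives 9>8]
(C,P): NE
(C,Q): not NE [P1→B gives 10>5; P2→P gives 5>0]

NE set: (C,P)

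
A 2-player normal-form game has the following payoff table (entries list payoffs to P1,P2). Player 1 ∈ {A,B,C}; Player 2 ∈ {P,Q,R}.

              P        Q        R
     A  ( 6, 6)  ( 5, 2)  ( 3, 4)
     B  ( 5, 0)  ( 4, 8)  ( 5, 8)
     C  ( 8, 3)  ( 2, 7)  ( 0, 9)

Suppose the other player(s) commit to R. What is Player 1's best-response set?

u_1(A vs R) = 3
u_1(B vs R) = 5
u_1(C vs R) = 0
max payoff 5 at {B}

BR_1 = {B}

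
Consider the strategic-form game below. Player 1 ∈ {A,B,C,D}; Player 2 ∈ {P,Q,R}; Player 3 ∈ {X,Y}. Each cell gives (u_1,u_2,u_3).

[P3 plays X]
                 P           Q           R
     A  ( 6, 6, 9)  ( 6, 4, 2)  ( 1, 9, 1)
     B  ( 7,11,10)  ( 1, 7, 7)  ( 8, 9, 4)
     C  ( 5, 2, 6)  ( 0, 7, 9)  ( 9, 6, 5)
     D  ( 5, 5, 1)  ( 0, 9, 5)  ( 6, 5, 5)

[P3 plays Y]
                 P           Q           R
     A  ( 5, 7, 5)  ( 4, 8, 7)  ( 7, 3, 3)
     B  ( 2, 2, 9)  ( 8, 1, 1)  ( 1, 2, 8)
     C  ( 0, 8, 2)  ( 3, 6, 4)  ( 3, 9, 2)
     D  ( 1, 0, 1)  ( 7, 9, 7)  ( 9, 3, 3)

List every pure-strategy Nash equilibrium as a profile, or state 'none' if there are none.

(A,P,X): not NE [P1→B gives 7>6; P2→R gives 9>6]
(A,P,Y): not NE [P2→Q gives 8>7; P3→X gives 9>5]
(A,Q,X): not NE [P2→R gives 9>4; P3→Y gives 7>2]
(A,Q,Y): not NE [P1→B gives 8>4]
(A,R,X): not NE [P1→C gives 9>1; P3→Y gives 3>1]
(A,R,Y): not NE [P1→D gives 9>7; P2→Q gives 8>3]
(B,P,X): NE
(B,P,Y): not NE [P1→A gives 5>2; P3→X gives 10>9]
(B,Q,X): not NE [P1→A gives 6>1; P2→P gives 11>7]
(B,Q,Y): not NE [P2→R gives 2>1; P3→X gives 7>1]
(B,R,X): not NE [P1→C gives 9>8; P2→P gives 11>9; P3→Y gives 8>4]
(B,R,Y): not NE [P1→D gives 9>1]
(C,P,X): not NE [P1→B gives 7>5; P2→Q gives 7>2]
(C,P,Y): not NE [P1→A gives 5>0; P2→R gives 9>8; P3→X gives 6>2]
(C,Q,X): not NE [P1→A gives 6>0]
(C,Q,Y): not NE [P1→B gives 8>3; P2→R gives 9>6; P3→X gives 9>4]
(C,R,X): not NE [P2→Q gives 7>6]
(C,R,Y): not NE [P1→D gives 9>3; P3→X gives 5>2]
(D,P,X): not NE [P1→B gives 7>5; P2→Q gives 9>5]
(D,P,Y): not NE [P1→A gives 5>1; P2→Q gives 9>0]
(D,Q,X): not NE [P1→A gives 6>0; P3→Y gives 7>5]
(D,Q,Y): not NE [P1→B gives 8>7]
(D,R,X): not NE [P1→C gives 9>6; P2→Q gives 9>5]
(D,R,Y): not NE [P2→Q gives 9>3; P3→X gives 5>3]

NE set: (B,P,X)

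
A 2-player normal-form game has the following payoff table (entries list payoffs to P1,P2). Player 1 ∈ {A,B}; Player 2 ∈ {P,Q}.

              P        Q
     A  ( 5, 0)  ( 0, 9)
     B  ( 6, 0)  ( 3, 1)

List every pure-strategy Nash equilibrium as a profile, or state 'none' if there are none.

NE set: (B,Q)

(A,P): not NE [P1→B gives 6>5; P2→Q gives 9>0]
(A,Q): not NE [P1→B gives 3>0]
(B,P): not NE [P2→Q gives 1>0]
(B,Q): NE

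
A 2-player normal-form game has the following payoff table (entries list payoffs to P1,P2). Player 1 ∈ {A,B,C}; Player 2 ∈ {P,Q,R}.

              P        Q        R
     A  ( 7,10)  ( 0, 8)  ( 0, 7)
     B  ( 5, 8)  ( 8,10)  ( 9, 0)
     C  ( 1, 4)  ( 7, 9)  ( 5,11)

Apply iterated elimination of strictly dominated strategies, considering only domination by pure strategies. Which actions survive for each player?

IESDS → P1:{A,B} P2:{P,Q}

P1 drop C (B beats it: P:5>1 Q:8>7 R:9>5)
P2 drop R (P beats it: A:10>7 B:8>0)
P1→{A,B} P2→{P,Q}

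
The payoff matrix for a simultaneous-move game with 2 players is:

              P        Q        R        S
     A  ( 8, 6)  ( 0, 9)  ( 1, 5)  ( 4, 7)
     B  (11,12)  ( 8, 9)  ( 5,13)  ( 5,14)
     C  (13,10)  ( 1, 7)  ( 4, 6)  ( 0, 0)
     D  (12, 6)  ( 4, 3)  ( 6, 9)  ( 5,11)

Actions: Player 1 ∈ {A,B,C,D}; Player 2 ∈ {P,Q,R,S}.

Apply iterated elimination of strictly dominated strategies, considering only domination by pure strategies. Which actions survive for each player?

IESDS → P1:{B,C,D} P2:{P,R,S}

P1 drop A (B beats it: P:11>8 Q:8>0 R:5>1 S:5>4)
P2 drop Q (P beats it: B:12>9 C:10>7 D:6>3)
P1→{B,C,D} P2→{P,R,S}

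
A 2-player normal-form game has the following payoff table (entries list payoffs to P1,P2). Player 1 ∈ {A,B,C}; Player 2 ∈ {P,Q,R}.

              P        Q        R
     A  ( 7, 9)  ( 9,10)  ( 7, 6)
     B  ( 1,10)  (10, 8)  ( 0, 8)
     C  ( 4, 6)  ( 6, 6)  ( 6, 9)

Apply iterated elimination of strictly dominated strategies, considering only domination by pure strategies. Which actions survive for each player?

P1 drop C (A beats it: P:7>4 Q:9>6 R:7>6)
P2 drop R (P beats it: A:9>6 B:10>8)
P1→{A,B} P2→{P,Q}

IESDS → P1:{A,B} P2:{P,Q}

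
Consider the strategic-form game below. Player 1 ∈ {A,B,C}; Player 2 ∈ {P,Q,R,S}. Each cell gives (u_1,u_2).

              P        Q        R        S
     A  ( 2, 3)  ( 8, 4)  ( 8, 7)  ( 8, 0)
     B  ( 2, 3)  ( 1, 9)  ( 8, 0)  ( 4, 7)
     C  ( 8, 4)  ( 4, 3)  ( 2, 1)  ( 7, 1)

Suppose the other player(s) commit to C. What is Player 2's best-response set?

u_2(P vs C) = 4
u_2(Q vs C) = 3
u_2(R vs C) = 1
u_2(S vs C) = 1
max payoff 4 at {P}

P2 best: {P}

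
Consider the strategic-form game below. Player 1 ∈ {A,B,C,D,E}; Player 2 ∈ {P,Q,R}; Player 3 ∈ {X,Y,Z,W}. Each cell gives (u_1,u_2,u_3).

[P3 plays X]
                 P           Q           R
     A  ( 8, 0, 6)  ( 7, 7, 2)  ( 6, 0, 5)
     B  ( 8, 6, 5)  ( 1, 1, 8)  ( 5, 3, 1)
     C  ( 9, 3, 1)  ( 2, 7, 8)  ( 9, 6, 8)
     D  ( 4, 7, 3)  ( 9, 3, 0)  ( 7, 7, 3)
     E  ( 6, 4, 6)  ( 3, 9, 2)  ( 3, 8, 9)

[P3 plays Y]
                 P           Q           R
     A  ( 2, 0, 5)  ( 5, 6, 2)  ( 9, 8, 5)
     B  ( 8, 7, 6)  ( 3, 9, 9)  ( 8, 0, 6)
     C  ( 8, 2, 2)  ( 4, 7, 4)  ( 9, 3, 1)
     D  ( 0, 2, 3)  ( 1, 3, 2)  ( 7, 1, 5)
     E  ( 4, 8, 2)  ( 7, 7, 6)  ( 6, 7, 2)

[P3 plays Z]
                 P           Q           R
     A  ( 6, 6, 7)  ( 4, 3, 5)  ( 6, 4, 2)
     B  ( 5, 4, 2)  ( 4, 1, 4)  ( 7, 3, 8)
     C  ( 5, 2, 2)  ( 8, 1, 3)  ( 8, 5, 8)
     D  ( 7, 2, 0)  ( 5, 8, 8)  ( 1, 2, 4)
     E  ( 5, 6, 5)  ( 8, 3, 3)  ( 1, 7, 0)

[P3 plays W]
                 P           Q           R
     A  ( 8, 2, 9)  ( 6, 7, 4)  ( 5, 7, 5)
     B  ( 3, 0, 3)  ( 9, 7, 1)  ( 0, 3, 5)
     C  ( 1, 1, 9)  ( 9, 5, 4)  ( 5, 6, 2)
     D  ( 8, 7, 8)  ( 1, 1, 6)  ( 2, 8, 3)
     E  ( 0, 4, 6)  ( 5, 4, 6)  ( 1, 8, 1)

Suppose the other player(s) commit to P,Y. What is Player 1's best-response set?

u_1(A vs P,Y) = 2
u_1(B vs P,Y) = 8
u_1(C vs P,Y) = 8
u_1(D vs P,Y) = 0
u_1(E vs P,Y) = 4
max payoff 8 at {B,C}

BR_1 = {B,C}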